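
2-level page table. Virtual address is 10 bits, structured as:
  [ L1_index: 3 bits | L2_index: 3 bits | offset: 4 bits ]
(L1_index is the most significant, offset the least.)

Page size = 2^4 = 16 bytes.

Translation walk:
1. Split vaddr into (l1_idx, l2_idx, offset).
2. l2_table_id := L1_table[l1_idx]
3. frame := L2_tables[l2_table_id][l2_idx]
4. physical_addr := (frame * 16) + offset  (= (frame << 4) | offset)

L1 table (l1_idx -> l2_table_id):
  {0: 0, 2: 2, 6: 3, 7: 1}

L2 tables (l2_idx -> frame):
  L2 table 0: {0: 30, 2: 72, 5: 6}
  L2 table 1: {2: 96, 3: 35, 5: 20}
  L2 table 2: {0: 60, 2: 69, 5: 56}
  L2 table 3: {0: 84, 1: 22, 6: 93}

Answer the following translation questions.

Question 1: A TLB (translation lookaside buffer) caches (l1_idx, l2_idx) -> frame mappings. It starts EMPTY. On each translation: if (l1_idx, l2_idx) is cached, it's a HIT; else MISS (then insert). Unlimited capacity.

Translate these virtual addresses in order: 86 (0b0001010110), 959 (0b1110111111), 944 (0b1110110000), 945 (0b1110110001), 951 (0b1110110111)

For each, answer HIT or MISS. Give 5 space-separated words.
vaddr=86: (0,5) not in TLB -> MISS, insert
vaddr=959: (7,3) not in TLB -> MISS, insert
vaddr=944: (7,3) in TLB -> HIT
vaddr=945: (7,3) in TLB -> HIT
vaddr=951: (7,3) in TLB -> HIT

Answer: MISS MISS HIT HIT HIT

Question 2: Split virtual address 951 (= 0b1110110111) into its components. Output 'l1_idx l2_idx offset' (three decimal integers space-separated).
Answer: 7 3 7

Derivation:
vaddr = 951 = 0b1110110111
  top 3 bits -> l1_idx = 7
  next 3 bits -> l2_idx = 3
  bottom 4 bits -> offset = 7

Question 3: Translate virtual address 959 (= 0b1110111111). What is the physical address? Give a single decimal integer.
vaddr = 959 = 0b1110111111
Split: l1_idx=7, l2_idx=3, offset=15
L1[7] = 1
L2[1][3] = 35
paddr = 35 * 16 + 15 = 575

Answer: 575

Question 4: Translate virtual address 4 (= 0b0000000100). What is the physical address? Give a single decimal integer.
Answer: 484

Derivation:
vaddr = 4 = 0b0000000100
Split: l1_idx=0, l2_idx=0, offset=4
L1[0] = 0
L2[0][0] = 30
paddr = 30 * 16 + 4 = 484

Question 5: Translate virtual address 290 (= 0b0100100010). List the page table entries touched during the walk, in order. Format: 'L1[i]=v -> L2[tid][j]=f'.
vaddr = 290 = 0b0100100010
Split: l1_idx=2, l2_idx=2, offset=2

Answer: L1[2]=2 -> L2[2][2]=69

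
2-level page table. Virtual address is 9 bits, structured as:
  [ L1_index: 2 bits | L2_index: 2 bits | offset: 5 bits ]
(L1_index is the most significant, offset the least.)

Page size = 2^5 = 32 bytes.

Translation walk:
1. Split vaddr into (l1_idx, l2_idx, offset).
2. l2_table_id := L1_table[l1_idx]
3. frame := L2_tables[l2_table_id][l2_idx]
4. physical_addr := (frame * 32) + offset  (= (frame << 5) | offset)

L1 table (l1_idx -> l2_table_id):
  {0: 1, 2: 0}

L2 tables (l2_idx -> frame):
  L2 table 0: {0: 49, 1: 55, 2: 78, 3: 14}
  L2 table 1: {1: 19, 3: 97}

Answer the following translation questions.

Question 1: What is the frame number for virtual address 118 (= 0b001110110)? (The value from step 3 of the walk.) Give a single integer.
Answer: 97

Derivation:
vaddr = 118: l1_idx=0, l2_idx=3
L1[0] = 1; L2[1][3] = 97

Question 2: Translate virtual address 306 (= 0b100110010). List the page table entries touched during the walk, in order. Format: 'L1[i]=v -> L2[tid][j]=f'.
vaddr = 306 = 0b100110010
Split: l1_idx=2, l2_idx=1, offset=18

Answer: L1[2]=0 -> L2[0][1]=55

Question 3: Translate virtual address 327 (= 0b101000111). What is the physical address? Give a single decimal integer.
vaddr = 327 = 0b101000111
Split: l1_idx=2, l2_idx=2, offset=7
L1[2] = 0
L2[0][2] = 78
paddr = 78 * 32 + 7 = 2503

Answer: 2503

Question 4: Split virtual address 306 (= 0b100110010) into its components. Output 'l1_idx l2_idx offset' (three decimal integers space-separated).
Answer: 2 1 18

Derivation:
vaddr = 306 = 0b100110010
  top 2 bits -> l1_idx = 2
  next 2 bits -> l2_idx = 1
  bottom 5 bits -> offset = 18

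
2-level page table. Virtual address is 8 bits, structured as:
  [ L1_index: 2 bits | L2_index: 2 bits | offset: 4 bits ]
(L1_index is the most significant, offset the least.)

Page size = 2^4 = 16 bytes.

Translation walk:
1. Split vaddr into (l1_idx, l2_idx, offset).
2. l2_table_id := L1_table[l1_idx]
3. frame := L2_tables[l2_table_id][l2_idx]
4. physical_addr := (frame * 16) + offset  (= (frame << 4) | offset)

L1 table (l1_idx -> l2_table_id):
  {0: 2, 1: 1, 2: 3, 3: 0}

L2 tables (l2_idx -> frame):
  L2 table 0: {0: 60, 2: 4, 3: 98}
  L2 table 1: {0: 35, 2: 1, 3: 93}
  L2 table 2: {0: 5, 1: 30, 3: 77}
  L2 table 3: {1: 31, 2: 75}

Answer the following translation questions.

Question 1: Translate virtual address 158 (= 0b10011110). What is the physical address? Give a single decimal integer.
vaddr = 158 = 0b10011110
Split: l1_idx=2, l2_idx=1, offset=14
L1[2] = 3
L2[3][1] = 31
paddr = 31 * 16 + 14 = 510

Answer: 510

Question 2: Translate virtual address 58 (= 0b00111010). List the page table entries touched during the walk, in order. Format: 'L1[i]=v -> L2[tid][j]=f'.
vaddr = 58 = 0b00111010
Split: l1_idx=0, l2_idx=3, offset=10

Answer: L1[0]=2 -> L2[2][3]=77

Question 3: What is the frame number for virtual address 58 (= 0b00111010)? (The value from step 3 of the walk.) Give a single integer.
vaddr = 58: l1_idx=0, l2_idx=3
L1[0] = 2; L2[2][3] = 77

Answer: 77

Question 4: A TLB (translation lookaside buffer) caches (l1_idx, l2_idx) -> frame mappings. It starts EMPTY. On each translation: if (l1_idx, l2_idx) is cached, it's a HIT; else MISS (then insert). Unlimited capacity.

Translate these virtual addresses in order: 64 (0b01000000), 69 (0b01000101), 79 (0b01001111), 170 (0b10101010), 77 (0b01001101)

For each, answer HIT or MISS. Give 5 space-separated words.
vaddr=64: (1,0) not in TLB -> MISS, insert
vaddr=69: (1,0) in TLB -> HIT
vaddr=79: (1,0) in TLB -> HIT
vaddr=170: (2,2) not in TLB -> MISS, insert
vaddr=77: (1,0) in TLB -> HIT

Answer: MISS HIT HIT MISS HIT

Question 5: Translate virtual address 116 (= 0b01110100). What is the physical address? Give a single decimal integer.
vaddr = 116 = 0b01110100
Split: l1_idx=1, l2_idx=3, offset=4
L1[1] = 1
L2[1][3] = 93
paddr = 93 * 16 + 4 = 1492

Answer: 1492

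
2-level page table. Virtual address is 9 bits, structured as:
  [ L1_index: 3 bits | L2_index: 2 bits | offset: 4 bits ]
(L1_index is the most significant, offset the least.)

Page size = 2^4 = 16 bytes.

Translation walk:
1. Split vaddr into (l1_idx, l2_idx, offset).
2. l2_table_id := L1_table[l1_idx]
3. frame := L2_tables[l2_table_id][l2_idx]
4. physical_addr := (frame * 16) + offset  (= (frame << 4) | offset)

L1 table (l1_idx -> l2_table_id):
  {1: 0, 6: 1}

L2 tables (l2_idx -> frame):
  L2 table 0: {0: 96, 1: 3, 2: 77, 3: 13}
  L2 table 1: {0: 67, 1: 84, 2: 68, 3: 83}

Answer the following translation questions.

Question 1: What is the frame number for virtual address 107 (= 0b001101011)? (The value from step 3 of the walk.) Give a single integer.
Answer: 77

Derivation:
vaddr = 107: l1_idx=1, l2_idx=2
L1[1] = 0; L2[0][2] = 77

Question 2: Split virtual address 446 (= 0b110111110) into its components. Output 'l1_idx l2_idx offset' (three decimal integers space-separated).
vaddr = 446 = 0b110111110
  top 3 bits -> l1_idx = 6
  next 2 bits -> l2_idx = 3
  bottom 4 bits -> offset = 14

Answer: 6 3 14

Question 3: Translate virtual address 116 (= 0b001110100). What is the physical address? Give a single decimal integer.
vaddr = 116 = 0b001110100
Split: l1_idx=1, l2_idx=3, offset=4
L1[1] = 0
L2[0][3] = 13
paddr = 13 * 16 + 4 = 212

Answer: 212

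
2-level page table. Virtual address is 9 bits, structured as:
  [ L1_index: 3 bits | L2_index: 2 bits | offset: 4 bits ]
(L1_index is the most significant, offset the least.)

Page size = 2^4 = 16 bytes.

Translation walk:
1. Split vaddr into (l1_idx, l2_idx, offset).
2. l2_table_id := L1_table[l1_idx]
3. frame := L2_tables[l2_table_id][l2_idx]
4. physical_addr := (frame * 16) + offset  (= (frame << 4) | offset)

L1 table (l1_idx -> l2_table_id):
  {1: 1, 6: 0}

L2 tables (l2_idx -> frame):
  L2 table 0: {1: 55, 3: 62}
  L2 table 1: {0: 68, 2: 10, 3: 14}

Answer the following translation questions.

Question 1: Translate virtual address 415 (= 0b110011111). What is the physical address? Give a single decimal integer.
Answer: 895

Derivation:
vaddr = 415 = 0b110011111
Split: l1_idx=6, l2_idx=1, offset=15
L1[6] = 0
L2[0][1] = 55
paddr = 55 * 16 + 15 = 895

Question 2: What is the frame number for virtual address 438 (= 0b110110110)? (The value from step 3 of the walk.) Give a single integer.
vaddr = 438: l1_idx=6, l2_idx=3
L1[6] = 0; L2[0][3] = 62

Answer: 62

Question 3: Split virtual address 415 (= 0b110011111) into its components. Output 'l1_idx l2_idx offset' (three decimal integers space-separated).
vaddr = 415 = 0b110011111
  top 3 bits -> l1_idx = 6
  next 2 bits -> l2_idx = 1
  bottom 4 bits -> offset = 15

Answer: 6 1 15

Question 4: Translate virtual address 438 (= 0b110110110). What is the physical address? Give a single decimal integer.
Answer: 998

Derivation:
vaddr = 438 = 0b110110110
Split: l1_idx=6, l2_idx=3, offset=6
L1[6] = 0
L2[0][3] = 62
paddr = 62 * 16 + 6 = 998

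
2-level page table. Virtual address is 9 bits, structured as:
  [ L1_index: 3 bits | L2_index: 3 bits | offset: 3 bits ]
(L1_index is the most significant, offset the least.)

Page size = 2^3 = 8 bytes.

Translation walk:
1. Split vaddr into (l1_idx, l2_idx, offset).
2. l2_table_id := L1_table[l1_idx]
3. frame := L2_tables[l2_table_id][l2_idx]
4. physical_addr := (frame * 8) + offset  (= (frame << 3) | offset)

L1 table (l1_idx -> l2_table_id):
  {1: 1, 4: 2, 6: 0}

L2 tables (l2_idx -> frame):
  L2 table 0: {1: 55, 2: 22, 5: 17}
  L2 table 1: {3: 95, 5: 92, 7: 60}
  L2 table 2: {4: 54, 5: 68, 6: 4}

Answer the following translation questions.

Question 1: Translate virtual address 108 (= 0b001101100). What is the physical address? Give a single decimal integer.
vaddr = 108 = 0b001101100
Split: l1_idx=1, l2_idx=5, offset=4
L1[1] = 1
L2[1][5] = 92
paddr = 92 * 8 + 4 = 740

Answer: 740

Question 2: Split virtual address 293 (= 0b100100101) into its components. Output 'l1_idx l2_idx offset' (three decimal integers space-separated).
Answer: 4 4 5

Derivation:
vaddr = 293 = 0b100100101
  top 3 bits -> l1_idx = 4
  next 3 bits -> l2_idx = 4
  bottom 3 bits -> offset = 5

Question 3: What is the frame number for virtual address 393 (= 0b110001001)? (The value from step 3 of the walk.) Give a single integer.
vaddr = 393: l1_idx=6, l2_idx=1
L1[6] = 0; L2[0][1] = 55

Answer: 55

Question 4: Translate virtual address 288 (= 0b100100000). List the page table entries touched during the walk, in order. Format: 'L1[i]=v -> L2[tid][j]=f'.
Answer: L1[4]=2 -> L2[2][4]=54

Derivation:
vaddr = 288 = 0b100100000
Split: l1_idx=4, l2_idx=4, offset=0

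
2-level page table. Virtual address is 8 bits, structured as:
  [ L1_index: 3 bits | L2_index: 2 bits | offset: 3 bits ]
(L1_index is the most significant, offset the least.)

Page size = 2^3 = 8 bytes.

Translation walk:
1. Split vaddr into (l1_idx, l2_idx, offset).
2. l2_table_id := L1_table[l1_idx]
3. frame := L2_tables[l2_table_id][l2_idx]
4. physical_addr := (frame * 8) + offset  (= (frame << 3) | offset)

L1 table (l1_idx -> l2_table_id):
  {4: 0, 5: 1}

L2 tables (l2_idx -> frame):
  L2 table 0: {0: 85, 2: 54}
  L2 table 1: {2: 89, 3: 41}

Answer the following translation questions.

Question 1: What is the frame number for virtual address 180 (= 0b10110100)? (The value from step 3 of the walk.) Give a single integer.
vaddr = 180: l1_idx=5, l2_idx=2
L1[5] = 1; L2[1][2] = 89

Answer: 89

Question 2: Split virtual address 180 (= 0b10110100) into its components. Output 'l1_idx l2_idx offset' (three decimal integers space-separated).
vaddr = 180 = 0b10110100
  top 3 bits -> l1_idx = 5
  next 2 bits -> l2_idx = 2
  bottom 3 bits -> offset = 4

Answer: 5 2 4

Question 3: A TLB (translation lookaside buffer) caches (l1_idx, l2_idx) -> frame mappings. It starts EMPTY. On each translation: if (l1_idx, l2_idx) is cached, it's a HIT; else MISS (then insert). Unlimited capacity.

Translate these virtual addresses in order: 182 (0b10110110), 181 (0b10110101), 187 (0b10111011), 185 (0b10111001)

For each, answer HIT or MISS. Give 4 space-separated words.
Answer: MISS HIT MISS HIT

Derivation:
vaddr=182: (5,2) not in TLB -> MISS, insert
vaddr=181: (5,2) in TLB -> HIT
vaddr=187: (5,3) not in TLB -> MISS, insert
vaddr=185: (5,3) in TLB -> HIT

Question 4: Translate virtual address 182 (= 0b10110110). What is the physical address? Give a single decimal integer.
Answer: 718

Derivation:
vaddr = 182 = 0b10110110
Split: l1_idx=5, l2_idx=2, offset=6
L1[5] = 1
L2[1][2] = 89
paddr = 89 * 8 + 6 = 718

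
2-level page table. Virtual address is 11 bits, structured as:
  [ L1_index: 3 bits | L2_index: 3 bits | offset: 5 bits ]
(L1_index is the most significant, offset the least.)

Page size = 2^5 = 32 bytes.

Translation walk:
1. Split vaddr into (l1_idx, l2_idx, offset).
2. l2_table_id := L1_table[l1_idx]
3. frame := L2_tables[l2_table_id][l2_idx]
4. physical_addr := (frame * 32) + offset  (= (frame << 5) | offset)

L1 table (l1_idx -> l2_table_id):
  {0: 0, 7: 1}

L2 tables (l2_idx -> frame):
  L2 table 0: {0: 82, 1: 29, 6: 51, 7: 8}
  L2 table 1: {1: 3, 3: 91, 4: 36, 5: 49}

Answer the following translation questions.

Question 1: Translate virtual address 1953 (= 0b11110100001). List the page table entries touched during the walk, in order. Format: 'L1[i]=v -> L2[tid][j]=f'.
Answer: L1[7]=1 -> L2[1][5]=49

Derivation:
vaddr = 1953 = 0b11110100001
Split: l1_idx=7, l2_idx=5, offset=1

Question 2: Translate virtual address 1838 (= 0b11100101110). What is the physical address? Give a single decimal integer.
Answer: 110

Derivation:
vaddr = 1838 = 0b11100101110
Split: l1_idx=7, l2_idx=1, offset=14
L1[7] = 1
L2[1][1] = 3
paddr = 3 * 32 + 14 = 110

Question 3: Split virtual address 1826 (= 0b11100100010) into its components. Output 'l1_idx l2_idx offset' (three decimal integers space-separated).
vaddr = 1826 = 0b11100100010
  top 3 bits -> l1_idx = 7
  next 3 bits -> l2_idx = 1
  bottom 5 bits -> offset = 2

Answer: 7 1 2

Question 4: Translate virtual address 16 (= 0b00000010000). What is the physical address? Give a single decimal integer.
Answer: 2640

Derivation:
vaddr = 16 = 0b00000010000
Split: l1_idx=0, l2_idx=0, offset=16
L1[0] = 0
L2[0][0] = 82
paddr = 82 * 32 + 16 = 2640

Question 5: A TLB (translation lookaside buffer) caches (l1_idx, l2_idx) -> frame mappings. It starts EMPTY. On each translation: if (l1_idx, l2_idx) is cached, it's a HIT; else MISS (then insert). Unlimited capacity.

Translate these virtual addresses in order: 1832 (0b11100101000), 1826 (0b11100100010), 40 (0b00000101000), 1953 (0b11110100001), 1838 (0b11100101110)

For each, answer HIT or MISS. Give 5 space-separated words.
vaddr=1832: (7,1) not in TLB -> MISS, insert
vaddr=1826: (7,1) in TLB -> HIT
vaddr=40: (0,1) not in TLB -> MISS, insert
vaddr=1953: (7,5) not in TLB -> MISS, insert
vaddr=1838: (7,1) in TLB -> HIT

Answer: MISS HIT MISS MISS HIT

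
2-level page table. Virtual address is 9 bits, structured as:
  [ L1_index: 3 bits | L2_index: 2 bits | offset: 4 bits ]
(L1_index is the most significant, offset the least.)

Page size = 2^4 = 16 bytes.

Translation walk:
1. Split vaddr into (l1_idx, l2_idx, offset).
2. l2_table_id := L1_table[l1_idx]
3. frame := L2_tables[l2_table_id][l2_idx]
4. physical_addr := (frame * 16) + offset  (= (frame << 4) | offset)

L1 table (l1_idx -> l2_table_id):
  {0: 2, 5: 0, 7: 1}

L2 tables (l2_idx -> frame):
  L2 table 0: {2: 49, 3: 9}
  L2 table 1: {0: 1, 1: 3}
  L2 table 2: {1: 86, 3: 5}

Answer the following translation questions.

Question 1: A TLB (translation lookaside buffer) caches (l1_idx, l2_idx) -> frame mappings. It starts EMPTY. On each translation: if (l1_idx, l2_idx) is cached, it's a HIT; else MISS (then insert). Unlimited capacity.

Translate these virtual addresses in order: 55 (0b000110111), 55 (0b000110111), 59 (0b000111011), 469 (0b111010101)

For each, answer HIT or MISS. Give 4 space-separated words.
Answer: MISS HIT HIT MISS

Derivation:
vaddr=55: (0,3) not in TLB -> MISS, insert
vaddr=55: (0,3) in TLB -> HIT
vaddr=59: (0,3) in TLB -> HIT
vaddr=469: (7,1) not in TLB -> MISS, insert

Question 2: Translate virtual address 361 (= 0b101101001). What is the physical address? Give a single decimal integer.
Answer: 793

Derivation:
vaddr = 361 = 0b101101001
Split: l1_idx=5, l2_idx=2, offset=9
L1[5] = 0
L2[0][2] = 49
paddr = 49 * 16 + 9 = 793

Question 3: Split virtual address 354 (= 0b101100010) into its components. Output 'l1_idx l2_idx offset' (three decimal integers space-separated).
vaddr = 354 = 0b101100010
  top 3 bits -> l1_idx = 5
  next 2 bits -> l2_idx = 2
  bottom 4 bits -> offset = 2

Answer: 5 2 2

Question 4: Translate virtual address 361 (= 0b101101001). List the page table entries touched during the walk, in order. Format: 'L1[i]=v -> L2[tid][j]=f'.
Answer: L1[5]=0 -> L2[0][2]=49

Derivation:
vaddr = 361 = 0b101101001
Split: l1_idx=5, l2_idx=2, offset=9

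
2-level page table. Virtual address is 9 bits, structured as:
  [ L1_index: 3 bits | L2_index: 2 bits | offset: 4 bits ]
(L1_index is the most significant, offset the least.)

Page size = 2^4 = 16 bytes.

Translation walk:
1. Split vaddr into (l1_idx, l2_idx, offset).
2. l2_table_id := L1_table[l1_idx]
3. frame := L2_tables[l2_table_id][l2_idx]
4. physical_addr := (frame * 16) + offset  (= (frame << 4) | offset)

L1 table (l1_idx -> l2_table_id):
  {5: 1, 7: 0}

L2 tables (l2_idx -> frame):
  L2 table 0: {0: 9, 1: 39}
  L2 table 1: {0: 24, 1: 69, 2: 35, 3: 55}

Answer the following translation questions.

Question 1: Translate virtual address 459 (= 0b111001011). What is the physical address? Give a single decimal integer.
Answer: 155

Derivation:
vaddr = 459 = 0b111001011
Split: l1_idx=7, l2_idx=0, offset=11
L1[7] = 0
L2[0][0] = 9
paddr = 9 * 16 + 11 = 155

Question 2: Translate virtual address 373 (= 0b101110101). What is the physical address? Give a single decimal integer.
Answer: 885

Derivation:
vaddr = 373 = 0b101110101
Split: l1_idx=5, l2_idx=3, offset=5
L1[5] = 1
L2[1][3] = 55
paddr = 55 * 16 + 5 = 885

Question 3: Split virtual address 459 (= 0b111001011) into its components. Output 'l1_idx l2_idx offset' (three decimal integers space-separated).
Answer: 7 0 11

Derivation:
vaddr = 459 = 0b111001011
  top 3 bits -> l1_idx = 7
  next 2 bits -> l2_idx = 0
  bottom 4 bits -> offset = 11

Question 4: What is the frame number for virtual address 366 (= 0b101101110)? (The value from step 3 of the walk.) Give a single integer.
vaddr = 366: l1_idx=5, l2_idx=2
L1[5] = 1; L2[1][2] = 35

Answer: 35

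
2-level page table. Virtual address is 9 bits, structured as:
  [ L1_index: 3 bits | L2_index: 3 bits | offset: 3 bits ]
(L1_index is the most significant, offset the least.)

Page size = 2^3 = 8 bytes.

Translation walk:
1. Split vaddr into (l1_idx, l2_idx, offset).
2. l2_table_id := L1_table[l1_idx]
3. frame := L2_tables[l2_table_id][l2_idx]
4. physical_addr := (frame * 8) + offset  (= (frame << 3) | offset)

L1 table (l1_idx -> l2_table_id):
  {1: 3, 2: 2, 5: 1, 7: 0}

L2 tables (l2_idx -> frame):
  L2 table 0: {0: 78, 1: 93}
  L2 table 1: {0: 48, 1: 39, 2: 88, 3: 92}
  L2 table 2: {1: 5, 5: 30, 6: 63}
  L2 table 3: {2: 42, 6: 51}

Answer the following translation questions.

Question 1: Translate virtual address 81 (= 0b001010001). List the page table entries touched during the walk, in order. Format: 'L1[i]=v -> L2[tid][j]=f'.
vaddr = 81 = 0b001010001
Split: l1_idx=1, l2_idx=2, offset=1

Answer: L1[1]=3 -> L2[3][2]=42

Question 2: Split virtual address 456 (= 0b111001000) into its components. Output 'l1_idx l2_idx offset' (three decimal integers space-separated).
Answer: 7 1 0

Derivation:
vaddr = 456 = 0b111001000
  top 3 bits -> l1_idx = 7
  next 3 bits -> l2_idx = 1
  bottom 3 bits -> offset = 0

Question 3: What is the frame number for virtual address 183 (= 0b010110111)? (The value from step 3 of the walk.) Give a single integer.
vaddr = 183: l1_idx=2, l2_idx=6
L1[2] = 2; L2[2][6] = 63

Answer: 63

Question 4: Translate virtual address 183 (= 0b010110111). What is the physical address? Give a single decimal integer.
Answer: 511

Derivation:
vaddr = 183 = 0b010110111
Split: l1_idx=2, l2_idx=6, offset=7
L1[2] = 2
L2[2][6] = 63
paddr = 63 * 8 + 7 = 511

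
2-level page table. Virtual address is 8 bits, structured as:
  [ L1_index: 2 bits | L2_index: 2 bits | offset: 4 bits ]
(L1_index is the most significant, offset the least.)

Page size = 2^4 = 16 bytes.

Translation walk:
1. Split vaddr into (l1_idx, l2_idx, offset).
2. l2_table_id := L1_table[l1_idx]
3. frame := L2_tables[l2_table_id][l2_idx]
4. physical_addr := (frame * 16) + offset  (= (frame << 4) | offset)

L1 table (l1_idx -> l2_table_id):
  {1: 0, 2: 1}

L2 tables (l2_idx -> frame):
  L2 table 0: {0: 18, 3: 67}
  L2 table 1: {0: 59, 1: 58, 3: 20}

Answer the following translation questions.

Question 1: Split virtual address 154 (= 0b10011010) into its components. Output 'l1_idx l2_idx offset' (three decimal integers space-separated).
vaddr = 154 = 0b10011010
  top 2 bits -> l1_idx = 2
  next 2 bits -> l2_idx = 1
  bottom 4 bits -> offset = 10

Answer: 2 1 10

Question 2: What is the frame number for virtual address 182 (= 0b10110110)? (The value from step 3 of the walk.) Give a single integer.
Answer: 20

Derivation:
vaddr = 182: l1_idx=2, l2_idx=3
L1[2] = 1; L2[1][3] = 20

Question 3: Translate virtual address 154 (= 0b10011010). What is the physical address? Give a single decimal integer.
vaddr = 154 = 0b10011010
Split: l1_idx=2, l2_idx=1, offset=10
L1[2] = 1
L2[1][1] = 58
paddr = 58 * 16 + 10 = 938

Answer: 938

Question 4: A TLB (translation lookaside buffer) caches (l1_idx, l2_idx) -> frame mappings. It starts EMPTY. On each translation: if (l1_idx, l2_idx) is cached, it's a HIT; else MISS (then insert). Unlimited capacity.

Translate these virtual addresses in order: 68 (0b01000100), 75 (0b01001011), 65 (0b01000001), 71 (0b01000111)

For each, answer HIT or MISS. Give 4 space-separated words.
vaddr=68: (1,0) not in TLB -> MISS, insert
vaddr=75: (1,0) in TLB -> HIT
vaddr=65: (1,0) in TLB -> HIT
vaddr=71: (1,0) in TLB -> HIT

Answer: MISS HIT HIT HIT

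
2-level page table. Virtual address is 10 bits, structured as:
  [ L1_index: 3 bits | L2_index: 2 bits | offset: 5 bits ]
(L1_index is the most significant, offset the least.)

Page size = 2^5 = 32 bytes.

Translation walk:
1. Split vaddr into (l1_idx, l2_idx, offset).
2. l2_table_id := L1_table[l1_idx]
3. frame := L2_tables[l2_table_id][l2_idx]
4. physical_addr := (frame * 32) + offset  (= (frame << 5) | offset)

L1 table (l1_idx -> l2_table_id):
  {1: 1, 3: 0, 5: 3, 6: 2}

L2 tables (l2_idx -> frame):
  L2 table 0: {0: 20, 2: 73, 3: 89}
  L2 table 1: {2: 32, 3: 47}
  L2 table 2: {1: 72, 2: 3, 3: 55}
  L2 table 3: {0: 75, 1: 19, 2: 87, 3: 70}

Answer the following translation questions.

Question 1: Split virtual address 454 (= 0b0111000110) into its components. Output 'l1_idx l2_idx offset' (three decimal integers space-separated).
Answer: 3 2 6

Derivation:
vaddr = 454 = 0b0111000110
  top 3 bits -> l1_idx = 3
  next 2 bits -> l2_idx = 2
  bottom 5 bits -> offset = 6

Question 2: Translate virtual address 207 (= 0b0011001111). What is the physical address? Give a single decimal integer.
vaddr = 207 = 0b0011001111
Split: l1_idx=1, l2_idx=2, offset=15
L1[1] = 1
L2[1][2] = 32
paddr = 32 * 32 + 15 = 1039

Answer: 1039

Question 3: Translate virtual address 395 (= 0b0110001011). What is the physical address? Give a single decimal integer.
Answer: 651

Derivation:
vaddr = 395 = 0b0110001011
Split: l1_idx=3, l2_idx=0, offset=11
L1[3] = 0
L2[0][0] = 20
paddr = 20 * 32 + 11 = 651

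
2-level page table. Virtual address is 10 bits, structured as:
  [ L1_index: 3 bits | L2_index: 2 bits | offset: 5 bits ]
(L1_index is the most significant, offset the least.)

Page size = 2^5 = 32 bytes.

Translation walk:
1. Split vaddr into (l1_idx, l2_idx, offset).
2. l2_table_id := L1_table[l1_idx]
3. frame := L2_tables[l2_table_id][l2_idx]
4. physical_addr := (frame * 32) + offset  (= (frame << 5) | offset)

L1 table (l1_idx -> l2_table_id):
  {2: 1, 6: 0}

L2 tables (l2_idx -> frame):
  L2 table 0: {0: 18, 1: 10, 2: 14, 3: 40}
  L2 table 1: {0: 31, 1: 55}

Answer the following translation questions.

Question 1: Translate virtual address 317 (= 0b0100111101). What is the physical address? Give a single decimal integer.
vaddr = 317 = 0b0100111101
Split: l1_idx=2, l2_idx=1, offset=29
L1[2] = 1
L2[1][1] = 55
paddr = 55 * 32 + 29 = 1789

Answer: 1789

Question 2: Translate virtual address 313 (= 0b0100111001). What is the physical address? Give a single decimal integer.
Answer: 1785

Derivation:
vaddr = 313 = 0b0100111001
Split: l1_idx=2, l2_idx=1, offset=25
L1[2] = 1
L2[1][1] = 55
paddr = 55 * 32 + 25 = 1785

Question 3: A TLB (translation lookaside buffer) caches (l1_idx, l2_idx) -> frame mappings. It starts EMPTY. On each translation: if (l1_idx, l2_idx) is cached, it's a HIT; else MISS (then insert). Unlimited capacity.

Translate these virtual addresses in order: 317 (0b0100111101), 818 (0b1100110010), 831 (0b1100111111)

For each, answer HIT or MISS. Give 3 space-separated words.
Answer: MISS MISS HIT

Derivation:
vaddr=317: (2,1) not in TLB -> MISS, insert
vaddr=818: (6,1) not in TLB -> MISS, insert
vaddr=831: (6,1) in TLB -> HIT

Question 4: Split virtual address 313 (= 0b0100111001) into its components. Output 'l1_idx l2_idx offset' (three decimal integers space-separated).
vaddr = 313 = 0b0100111001
  top 3 bits -> l1_idx = 2
  next 2 bits -> l2_idx = 1
  bottom 5 bits -> offset = 25

Answer: 2 1 25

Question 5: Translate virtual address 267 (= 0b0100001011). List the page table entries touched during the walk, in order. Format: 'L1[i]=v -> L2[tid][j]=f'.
Answer: L1[2]=1 -> L2[1][0]=31

Derivation:
vaddr = 267 = 0b0100001011
Split: l1_idx=2, l2_idx=0, offset=11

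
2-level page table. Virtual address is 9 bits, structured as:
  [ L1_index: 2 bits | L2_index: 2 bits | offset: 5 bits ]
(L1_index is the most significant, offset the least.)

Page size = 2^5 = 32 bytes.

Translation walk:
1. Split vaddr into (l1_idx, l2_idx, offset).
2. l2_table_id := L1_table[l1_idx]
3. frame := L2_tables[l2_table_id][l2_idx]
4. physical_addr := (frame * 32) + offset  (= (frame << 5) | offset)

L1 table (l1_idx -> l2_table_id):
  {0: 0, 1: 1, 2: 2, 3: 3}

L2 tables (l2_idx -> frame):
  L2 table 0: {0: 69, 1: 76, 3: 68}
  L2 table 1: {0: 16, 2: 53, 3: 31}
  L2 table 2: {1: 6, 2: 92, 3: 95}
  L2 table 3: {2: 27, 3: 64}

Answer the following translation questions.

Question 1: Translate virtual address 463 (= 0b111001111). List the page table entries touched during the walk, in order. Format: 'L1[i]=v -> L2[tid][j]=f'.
Answer: L1[3]=3 -> L2[3][2]=27

Derivation:
vaddr = 463 = 0b111001111
Split: l1_idx=3, l2_idx=2, offset=15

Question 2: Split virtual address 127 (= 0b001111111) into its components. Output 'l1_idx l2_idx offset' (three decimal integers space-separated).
Answer: 0 3 31

Derivation:
vaddr = 127 = 0b001111111
  top 2 bits -> l1_idx = 0
  next 2 bits -> l2_idx = 3
  bottom 5 bits -> offset = 31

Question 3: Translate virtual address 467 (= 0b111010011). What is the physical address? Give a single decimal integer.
vaddr = 467 = 0b111010011
Split: l1_idx=3, l2_idx=2, offset=19
L1[3] = 3
L2[3][2] = 27
paddr = 27 * 32 + 19 = 883

Answer: 883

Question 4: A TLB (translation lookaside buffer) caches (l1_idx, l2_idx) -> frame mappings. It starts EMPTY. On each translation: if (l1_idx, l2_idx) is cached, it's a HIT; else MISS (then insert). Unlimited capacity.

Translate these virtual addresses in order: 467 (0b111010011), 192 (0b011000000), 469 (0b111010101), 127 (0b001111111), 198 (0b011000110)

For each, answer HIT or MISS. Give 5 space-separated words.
vaddr=467: (3,2) not in TLB -> MISS, insert
vaddr=192: (1,2) not in TLB -> MISS, insert
vaddr=469: (3,2) in TLB -> HIT
vaddr=127: (0,3) not in TLB -> MISS, insert
vaddr=198: (1,2) in TLB -> HIT

Answer: MISS MISS HIT MISS HIT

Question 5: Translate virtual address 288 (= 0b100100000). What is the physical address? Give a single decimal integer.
vaddr = 288 = 0b100100000
Split: l1_idx=2, l2_idx=1, offset=0
L1[2] = 2
L2[2][1] = 6
paddr = 6 * 32 + 0 = 192

Answer: 192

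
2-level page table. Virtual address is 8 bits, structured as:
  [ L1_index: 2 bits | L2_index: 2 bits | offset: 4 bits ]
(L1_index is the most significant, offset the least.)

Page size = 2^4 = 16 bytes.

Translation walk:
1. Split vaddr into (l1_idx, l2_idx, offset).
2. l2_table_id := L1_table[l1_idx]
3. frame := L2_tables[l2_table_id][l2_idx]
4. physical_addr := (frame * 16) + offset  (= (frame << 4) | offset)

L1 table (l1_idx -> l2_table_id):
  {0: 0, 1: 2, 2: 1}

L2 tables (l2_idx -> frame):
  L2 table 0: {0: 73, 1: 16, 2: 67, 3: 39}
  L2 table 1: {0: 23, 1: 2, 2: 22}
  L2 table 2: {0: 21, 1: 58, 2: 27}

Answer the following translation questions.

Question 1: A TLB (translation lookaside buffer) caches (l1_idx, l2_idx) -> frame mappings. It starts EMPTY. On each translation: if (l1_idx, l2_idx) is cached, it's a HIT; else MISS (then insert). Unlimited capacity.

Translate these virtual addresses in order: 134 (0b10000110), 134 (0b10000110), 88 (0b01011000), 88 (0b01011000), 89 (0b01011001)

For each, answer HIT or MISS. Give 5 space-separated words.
vaddr=134: (2,0) not in TLB -> MISS, insert
vaddr=134: (2,0) in TLB -> HIT
vaddr=88: (1,1) not in TLB -> MISS, insert
vaddr=88: (1,1) in TLB -> HIT
vaddr=89: (1,1) in TLB -> HIT

Answer: MISS HIT MISS HIT HIT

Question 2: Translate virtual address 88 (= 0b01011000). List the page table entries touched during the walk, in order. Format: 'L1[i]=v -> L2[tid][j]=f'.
Answer: L1[1]=2 -> L2[2][1]=58

Derivation:
vaddr = 88 = 0b01011000
Split: l1_idx=1, l2_idx=1, offset=8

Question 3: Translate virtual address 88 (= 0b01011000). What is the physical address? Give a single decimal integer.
Answer: 936

Derivation:
vaddr = 88 = 0b01011000
Split: l1_idx=1, l2_idx=1, offset=8
L1[1] = 2
L2[2][1] = 58
paddr = 58 * 16 + 8 = 936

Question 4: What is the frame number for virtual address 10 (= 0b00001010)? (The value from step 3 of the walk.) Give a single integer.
Answer: 73

Derivation:
vaddr = 10: l1_idx=0, l2_idx=0
L1[0] = 0; L2[0][0] = 73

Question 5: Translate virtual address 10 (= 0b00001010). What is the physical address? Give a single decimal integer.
vaddr = 10 = 0b00001010
Split: l1_idx=0, l2_idx=0, offset=10
L1[0] = 0
L2[0][0] = 73
paddr = 73 * 16 + 10 = 1178

Answer: 1178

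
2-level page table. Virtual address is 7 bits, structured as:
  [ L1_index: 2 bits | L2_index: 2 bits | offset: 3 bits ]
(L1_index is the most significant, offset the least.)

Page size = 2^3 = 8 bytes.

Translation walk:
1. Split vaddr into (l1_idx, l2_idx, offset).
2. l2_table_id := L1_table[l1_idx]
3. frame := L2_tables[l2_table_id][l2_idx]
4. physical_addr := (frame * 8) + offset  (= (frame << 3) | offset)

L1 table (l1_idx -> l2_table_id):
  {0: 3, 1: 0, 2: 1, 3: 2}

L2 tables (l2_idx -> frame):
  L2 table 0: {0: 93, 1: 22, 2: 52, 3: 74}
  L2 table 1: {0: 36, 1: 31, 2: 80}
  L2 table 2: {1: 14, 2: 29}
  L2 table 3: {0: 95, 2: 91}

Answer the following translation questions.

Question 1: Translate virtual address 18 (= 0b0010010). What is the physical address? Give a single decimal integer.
Answer: 730

Derivation:
vaddr = 18 = 0b0010010
Split: l1_idx=0, l2_idx=2, offset=2
L1[0] = 3
L2[3][2] = 91
paddr = 91 * 8 + 2 = 730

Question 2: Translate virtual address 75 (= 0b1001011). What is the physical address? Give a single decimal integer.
vaddr = 75 = 0b1001011
Split: l1_idx=2, l2_idx=1, offset=3
L1[2] = 1
L2[1][1] = 31
paddr = 31 * 8 + 3 = 251

Answer: 251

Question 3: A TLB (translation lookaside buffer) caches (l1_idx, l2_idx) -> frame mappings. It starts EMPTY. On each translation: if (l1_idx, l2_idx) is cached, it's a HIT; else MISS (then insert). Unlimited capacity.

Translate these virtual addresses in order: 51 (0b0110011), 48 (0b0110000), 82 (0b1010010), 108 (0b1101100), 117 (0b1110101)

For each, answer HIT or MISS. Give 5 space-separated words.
Answer: MISS HIT MISS MISS MISS

Derivation:
vaddr=51: (1,2) not in TLB -> MISS, insert
vaddr=48: (1,2) in TLB -> HIT
vaddr=82: (2,2) not in TLB -> MISS, insert
vaddr=108: (3,1) not in TLB -> MISS, insert
vaddr=117: (3,2) not in TLB -> MISS, insert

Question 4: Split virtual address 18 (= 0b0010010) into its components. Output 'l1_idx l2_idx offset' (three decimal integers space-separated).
vaddr = 18 = 0b0010010
  top 2 bits -> l1_idx = 0
  next 2 bits -> l2_idx = 2
  bottom 3 bits -> offset = 2

Answer: 0 2 2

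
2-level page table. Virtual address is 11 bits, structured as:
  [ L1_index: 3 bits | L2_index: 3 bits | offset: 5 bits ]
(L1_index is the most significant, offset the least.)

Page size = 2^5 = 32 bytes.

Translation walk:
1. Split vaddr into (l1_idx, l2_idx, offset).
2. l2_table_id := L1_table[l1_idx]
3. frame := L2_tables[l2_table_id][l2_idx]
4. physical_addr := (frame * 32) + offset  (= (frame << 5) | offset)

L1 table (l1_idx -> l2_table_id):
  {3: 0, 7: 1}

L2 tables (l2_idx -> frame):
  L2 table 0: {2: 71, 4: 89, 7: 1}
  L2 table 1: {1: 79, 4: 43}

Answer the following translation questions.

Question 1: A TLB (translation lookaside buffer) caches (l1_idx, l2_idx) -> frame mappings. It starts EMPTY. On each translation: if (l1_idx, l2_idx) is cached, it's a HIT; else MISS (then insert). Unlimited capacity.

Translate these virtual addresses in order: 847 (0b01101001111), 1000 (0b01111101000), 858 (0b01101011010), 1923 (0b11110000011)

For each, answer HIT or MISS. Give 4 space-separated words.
vaddr=847: (3,2) not in TLB -> MISS, insert
vaddr=1000: (3,7) not in TLB -> MISS, insert
vaddr=858: (3,2) in TLB -> HIT
vaddr=1923: (7,4) not in TLB -> MISS, insert

Answer: MISS MISS HIT MISS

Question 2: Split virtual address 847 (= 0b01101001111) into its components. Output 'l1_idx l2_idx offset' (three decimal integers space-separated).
Answer: 3 2 15

Derivation:
vaddr = 847 = 0b01101001111
  top 3 bits -> l1_idx = 3
  next 3 bits -> l2_idx = 2
  bottom 5 bits -> offset = 15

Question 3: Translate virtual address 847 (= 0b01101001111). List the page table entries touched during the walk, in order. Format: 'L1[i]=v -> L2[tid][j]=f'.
vaddr = 847 = 0b01101001111
Split: l1_idx=3, l2_idx=2, offset=15

Answer: L1[3]=0 -> L2[0][2]=71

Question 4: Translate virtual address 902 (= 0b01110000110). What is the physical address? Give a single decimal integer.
Answer: 2854

Derivation:
vaddr = 902 = 0b01110000110
Split: l1_idx=3, l2_idx=4, offset=6
L1[3] = 0
L2[0][4] = 89
paddr = 89 * 32 + 6 = 2854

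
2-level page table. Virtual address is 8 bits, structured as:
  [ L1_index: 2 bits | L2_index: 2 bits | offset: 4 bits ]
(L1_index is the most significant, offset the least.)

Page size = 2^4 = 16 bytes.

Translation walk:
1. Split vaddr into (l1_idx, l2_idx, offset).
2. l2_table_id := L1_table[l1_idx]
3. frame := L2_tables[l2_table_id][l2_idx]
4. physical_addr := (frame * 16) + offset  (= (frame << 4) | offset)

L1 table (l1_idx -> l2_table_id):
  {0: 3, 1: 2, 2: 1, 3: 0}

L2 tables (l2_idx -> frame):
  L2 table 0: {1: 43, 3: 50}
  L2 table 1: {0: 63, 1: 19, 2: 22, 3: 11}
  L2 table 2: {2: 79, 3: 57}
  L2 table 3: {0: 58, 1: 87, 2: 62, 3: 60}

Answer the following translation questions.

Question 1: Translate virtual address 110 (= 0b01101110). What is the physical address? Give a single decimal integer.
Answer: 1278

Derivation:
vaddr = 110 = 0b01101110
Split: l1_idx=1, l2_idx=2, offset=14
L1[1] = 2
L2[2][2] = 79
paddr = 79 * 16 + 14 = 1278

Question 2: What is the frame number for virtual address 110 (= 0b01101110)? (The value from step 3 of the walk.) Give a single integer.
vaddr = 110: l1_idx=1, l2_idx=2
L1[1] = 2; L2[2][2] = 79

Answer: 79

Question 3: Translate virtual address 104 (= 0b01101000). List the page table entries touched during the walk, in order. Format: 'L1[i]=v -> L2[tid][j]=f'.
vaddr = 104 = 0b01101000
Split: l1_idx=1, l2_idx=2, offset=8

Answer: L1[1]=2 -> L2[2][2]=79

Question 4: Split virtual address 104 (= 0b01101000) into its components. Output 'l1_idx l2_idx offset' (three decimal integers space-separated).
vaddr = 104 = 0b01101000
  top 2 bits -> l1_idx = 1
  next 2 bits -> l2_idx = 2
  bottom 4 bits -> offset = 8

Answer: 1 2 8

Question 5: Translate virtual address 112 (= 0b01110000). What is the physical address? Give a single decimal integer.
vaddr = 112 = 0b01110000
Split: l1_idx=1, l2_idx=3, offset=0
L1[1] = 2
L2[2][3] = 57
paddr = 57 * 16 + 0 = 912

Answer: 912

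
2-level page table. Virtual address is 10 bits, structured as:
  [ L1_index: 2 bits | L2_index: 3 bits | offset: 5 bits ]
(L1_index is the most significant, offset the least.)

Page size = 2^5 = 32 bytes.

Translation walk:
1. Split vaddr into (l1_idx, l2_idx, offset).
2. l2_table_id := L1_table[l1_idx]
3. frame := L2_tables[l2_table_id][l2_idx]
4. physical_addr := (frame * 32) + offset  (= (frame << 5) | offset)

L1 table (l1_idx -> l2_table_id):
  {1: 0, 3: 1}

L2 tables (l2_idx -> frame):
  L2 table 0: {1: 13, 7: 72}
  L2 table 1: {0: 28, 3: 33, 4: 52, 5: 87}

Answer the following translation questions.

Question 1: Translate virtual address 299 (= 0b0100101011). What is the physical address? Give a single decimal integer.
vaddr = 299 = 0b0100101011
Split: l1_idx=1, l2_idx=1, offset=11
L1[1] = 0
L2[0][1] = 13
paddr = 13 * 32 + 11 = 427

Answer: 427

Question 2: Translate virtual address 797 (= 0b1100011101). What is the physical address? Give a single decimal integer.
Answer: 925

Derivation:
vaddr = 797 = 0b1100011101
Split: l1_idx=3, l2_idx=0, offset=29
L1[3] = 1
L2[1][0] = 28
paddr = 28 * 32 + 29 = 925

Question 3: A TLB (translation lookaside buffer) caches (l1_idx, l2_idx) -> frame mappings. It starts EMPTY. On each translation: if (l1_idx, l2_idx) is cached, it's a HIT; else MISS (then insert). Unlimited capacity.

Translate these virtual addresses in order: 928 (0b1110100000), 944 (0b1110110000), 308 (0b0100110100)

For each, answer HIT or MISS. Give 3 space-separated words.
Answer: MISS HIT MISS

Derivation:
vaddr=928: (3,5) not in TLB -> MISS, insert
vaddr=944: (3,5) in TLB -> HIT
vaddr=308: (1,1) not in TLB -> MISS, insert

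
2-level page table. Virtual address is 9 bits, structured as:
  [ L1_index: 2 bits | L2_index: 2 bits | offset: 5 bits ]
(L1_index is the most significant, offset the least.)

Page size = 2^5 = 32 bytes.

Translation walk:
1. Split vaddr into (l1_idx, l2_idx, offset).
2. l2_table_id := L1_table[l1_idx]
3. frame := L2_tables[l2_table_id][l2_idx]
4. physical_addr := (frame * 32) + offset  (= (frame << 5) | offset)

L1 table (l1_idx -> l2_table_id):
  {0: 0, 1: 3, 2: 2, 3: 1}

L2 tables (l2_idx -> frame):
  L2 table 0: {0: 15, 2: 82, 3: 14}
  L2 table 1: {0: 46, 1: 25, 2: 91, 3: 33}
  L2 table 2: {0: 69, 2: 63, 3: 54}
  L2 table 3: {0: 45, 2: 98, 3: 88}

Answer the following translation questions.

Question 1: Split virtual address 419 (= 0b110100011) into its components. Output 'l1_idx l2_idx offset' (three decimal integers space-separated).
Answer: 3 1 3

Derivation:
vaddr = 419 = 0b110100011
  top 2 bits -> l1_idx = 3
  next 2 bits -> l2_idx = 1
  bottom 5 bits -> offset = 3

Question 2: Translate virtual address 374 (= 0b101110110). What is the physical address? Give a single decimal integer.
vaddr = 374 = 0b101110110
Split: l1_idx=2, l2_idx=3, offset=22
L1[2] = 2
L2[2][3] = 54
paddr = 54 * 32 + 22 = 1750

Answer: 1750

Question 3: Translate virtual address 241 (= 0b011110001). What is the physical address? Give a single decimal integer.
Answer: 2833

Derivation:
vaddr = 241 = 0b011110001
Split: l1_idx=1, l2_idx=3, offset=17
L1[1] = 3
L2[3][3] = 88
paddr = 88 * 32 + 17 = 2833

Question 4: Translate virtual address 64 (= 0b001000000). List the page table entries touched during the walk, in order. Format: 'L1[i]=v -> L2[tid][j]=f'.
Answer: L1[0]=0 -> L2[0][2]=82

Derivation:
vaddr = 64 = 0b001000000
Split: l1_idx=0, l2_idx=2, offset=0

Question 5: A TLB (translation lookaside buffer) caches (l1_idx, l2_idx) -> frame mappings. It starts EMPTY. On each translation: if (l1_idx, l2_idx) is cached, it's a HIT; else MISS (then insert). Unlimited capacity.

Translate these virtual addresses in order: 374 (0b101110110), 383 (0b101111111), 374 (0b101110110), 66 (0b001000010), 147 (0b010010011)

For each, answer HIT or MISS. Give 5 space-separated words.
Answer: MISS HIT HIT MISS MISS

Derivation:
vaddr=374: (2,3) not in TLB -> MISS, insert
vaddr=383: (2,3) in TLB -> HIT
vaddr=374: (2,3) in TLB -> HIT
vaddr=66: (0,2) not in TLB -> MISS, insert
vaddr=147: (1,0) not in TLB -> MISS, insert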